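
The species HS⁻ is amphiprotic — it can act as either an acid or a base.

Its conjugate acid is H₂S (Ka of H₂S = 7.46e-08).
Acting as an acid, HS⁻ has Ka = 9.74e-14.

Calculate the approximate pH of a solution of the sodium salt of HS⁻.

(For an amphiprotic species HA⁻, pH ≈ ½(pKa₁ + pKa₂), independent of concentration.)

pKa₁ = -log(7.46e-08) = 7.13; pKa₂ = -log(9.74e-14) = 13.01. For an amphiprotic species, pH ≈ ½(pKa₁ + pKa₂) = ½(7.13 + 13.01) = 10.07.

pH = 10.07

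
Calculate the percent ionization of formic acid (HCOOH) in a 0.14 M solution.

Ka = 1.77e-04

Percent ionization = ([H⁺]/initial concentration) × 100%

Using Ka equilibrium: x² + Ka×x - Ka×C = 0. Solving: [H⁺] = 4.8902e-03. Percent = (4.8902e-03/0.14) × 100

Percent ionization = 3.49%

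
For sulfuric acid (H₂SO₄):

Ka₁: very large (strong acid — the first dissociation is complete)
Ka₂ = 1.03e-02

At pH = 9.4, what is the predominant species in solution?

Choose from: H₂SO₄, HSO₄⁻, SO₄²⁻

The first dissociation is complete, so H₂SO₄ itself is never the predominant species in water; pKa₂ = -log(1.03e-02) = 1.99. For a polyprotic acid the predominant species crosses at each pKa: below pKa_n the protonated form dominates, above it the deprotonated form does. At pH = 9.4, the predominant species is SO₄²⁻.

SO₄²⁻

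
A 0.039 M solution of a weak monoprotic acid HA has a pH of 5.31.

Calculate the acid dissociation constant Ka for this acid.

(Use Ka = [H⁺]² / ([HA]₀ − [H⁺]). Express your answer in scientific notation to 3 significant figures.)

[H⁺] = 10^(−pH) = 10^(−5.31) = 4.898e-06 M. For HA ⇌ H⁺ + A⁻, Ka = [H⁺][A⁻]/[HA] = [H⁺]² / ([HA]₀ − [H⁺]) = (4.898e-06)² / (0.039 − 4.898e-06) = 6.15e-10.

K_a = 6.15e-10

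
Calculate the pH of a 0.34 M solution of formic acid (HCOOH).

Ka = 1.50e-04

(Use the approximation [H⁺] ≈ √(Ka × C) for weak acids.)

[H⁺] = √(Ka × C) = √(1.50e-04 × 0.34) = 7.1414e-03. pH = -log(7.1414e-03)

pH = 2.15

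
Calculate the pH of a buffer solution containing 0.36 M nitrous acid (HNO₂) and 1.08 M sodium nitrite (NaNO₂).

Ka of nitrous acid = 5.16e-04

pKa = -log(5.16e-04) = 3.29. pH = pKa + log([A⁻]/[HA]) = 3.29 + log(1.08/0.36)

pH = 3.76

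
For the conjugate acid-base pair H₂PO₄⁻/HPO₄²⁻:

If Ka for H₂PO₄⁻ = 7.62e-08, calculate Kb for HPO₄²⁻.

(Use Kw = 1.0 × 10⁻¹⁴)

For a conjugate pair Ka × Kb = Kw, so Kb = Kw/Ka = 1.0 × 10⁻¹⁴ / 7.62e-08 = 1.31e-07.

K_b = 1.31e-07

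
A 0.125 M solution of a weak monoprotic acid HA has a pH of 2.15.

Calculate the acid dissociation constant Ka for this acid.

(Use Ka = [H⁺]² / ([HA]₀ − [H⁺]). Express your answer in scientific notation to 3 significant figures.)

[H⁺] = 10^(−pH) = 10^(−2.15) = 7.079e-03 M. For HA ⇌ H⁺ + A⁻, Ka = [H⁺][A⁻]/[HA] = [H⁺]² / ([HA]₀ − [H⁺]) = (7.079e-03)² / (0.125 − 7.079e-03) = 4.25e-04.

K_a = 4.25e-04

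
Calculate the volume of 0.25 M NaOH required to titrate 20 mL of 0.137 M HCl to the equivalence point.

At equivalence: moles acid = moles base. moles HCl = 0.137 × 20/1000 = 0.00274 mol. V_base = moles / 0.25 × 1000 = 11.0 mL.

V_{base} = 11.0 mL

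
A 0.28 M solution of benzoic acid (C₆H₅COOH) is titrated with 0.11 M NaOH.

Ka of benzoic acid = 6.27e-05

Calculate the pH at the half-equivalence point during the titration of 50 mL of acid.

At half-equivalence [HA] = [A⁻], so Henderson-Hasselbalch gives pH = pKa = -log(6.27e-05) = 4.20.

pH = pKa = 4.20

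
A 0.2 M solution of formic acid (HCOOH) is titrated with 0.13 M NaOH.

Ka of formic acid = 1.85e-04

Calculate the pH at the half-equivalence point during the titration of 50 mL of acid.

At half-equivalence [HA] = [A⁻], so Henderson-Hasselbalch gives pH = pKa = -log(1.85e-04) = 3.73.

pH = pKa = 3.73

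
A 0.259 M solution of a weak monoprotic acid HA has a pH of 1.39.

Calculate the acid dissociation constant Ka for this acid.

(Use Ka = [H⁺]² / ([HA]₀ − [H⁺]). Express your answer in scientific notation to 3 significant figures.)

[H⁺] = 10^(−pH) = 10^(−1.39) = 4.074e-02 M. For HA ⇌ H⁺ + A⁻, Ka = [H⁺][A⁻]/[HA] = [H⁺]² / ([HA]₀ − [H⁺]) = (4.074e-02)² / (0.259 − 4.074e-02) = 7.60e-03.

K_a = 7.60e-03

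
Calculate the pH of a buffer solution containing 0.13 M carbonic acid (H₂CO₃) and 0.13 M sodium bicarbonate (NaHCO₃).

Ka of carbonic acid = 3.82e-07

pKa = -log(3.82e-07) = 6.42. pH = pKa + log([A⁻]/[HA]) = 6.42 + log(0.13/0.13)

pH = 6.42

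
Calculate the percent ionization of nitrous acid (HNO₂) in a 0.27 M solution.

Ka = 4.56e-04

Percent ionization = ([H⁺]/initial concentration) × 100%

Using Ka equilibrium: x² + Ka×x - Ka×C = 0. Solving: [H⁺] = 1.0870e-02. Percent = (1.0870e-02/0.27) × 100

Percent ionization = 4.03%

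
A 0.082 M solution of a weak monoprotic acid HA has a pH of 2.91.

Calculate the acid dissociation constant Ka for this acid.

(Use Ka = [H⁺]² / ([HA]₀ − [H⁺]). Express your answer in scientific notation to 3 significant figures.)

[H⁺] = 10^(−pH) = 10^(−2.91) = 1.230e-03 M. For HA ⇌ H⁺ + A⁻, Ka = [H⁺][A⁻]/[HA] = [H⁺]² / ([HA]₀ − [H⁺]) = (1.230e-03)² / (0.082 − 1.230e-03) = 1.87e-05.

K_a = 1.87e-05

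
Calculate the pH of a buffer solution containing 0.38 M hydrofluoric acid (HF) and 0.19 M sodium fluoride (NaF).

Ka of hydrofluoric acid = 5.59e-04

pKa = -log(5.59e-04) = 3.25. pH = pKa + log([A⁻]/[HA]) = 3.25 + log(0.19/0.38)

pH = 2.95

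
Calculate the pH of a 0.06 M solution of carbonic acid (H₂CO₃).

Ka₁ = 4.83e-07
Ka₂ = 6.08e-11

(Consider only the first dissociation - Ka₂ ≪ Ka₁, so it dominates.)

First dissociation dominates. From Ka₁ = [H⁺][HA⁻]/[H₂A], x² + Ka₁·x − Ka₁·C = 0 with C = 0.06 M and Ka₁ = 4.83e-07. Solving: [H⁺] = (−Ka₁ + √(Ka₁² + 4·Ka₁·C)) / 2 = 1.6999e-04 M. pH = -log(1.6999e-04) = 3.77.

pH = 3.77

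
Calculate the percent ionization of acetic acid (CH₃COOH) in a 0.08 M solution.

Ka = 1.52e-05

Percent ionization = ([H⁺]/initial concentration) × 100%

Using Ka equilibrium: x² + Ka×x - Ka×C = 0. Solving: [H⁺] = 1.0952e-03. Percent = (1.0952e-03/0.08) × 100

Percent ionization = 1.37%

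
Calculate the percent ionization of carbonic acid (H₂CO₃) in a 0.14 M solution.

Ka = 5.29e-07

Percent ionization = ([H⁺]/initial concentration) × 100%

Using Ka equilibrium: x² + Ka×x - Ka×C = 0. Solving: [H⁺] = 2.7188e-04. Percent = (2.7188e-04/0.14) × 100

Percent ionization = 0.194%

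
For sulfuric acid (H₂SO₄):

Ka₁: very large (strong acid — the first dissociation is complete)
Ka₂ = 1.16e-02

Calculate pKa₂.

pKa₂ = -log(Ka₂) = -log(1.16e-02) = 1.94.

pK_{a2} = 1.94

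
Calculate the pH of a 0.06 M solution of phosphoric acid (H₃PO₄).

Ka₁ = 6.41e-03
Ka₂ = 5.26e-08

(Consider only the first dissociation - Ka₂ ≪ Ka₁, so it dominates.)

First dissociation dominates. From Ka₁ = [H⁺][HA⁻]/[H₂A], x² + Ka₁·x − Ka₁·C = 0 with C = 0.06 M and Ka₁ = 6.41e-03. Solving: [H⁺] = (−Ka₁ + √(Ka₁² + 4·Ka₁·C)) / 2 = 1.6666e-02 M. pH = -log(1.6666e-02) = 1.78.

pH = 1.78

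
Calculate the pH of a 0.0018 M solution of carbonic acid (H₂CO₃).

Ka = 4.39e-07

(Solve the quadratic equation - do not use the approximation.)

x² + Ka×x - Ka×C = 0. Using quadratic formula: [H⁺] = 2.7892e-05

pH = 4.55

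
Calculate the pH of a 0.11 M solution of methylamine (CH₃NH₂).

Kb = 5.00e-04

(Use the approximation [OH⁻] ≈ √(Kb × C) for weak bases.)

[OH⁻] = √(Kb × C) = √(5.00e-04 × 0.11) = 7.4162e-03. pOH = 2.13, pH = 14 - pOH

pH = 11.87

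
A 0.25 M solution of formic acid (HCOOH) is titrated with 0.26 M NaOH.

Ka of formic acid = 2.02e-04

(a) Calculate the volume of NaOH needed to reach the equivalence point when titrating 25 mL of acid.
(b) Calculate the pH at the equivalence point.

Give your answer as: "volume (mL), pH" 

moles acid = 0.25 × 25/1000 = 0.00625 mol; V_base = moles/0.26 × 1000 = 24.0 mL. At equivalence only the conjugate base is present: [A⁻] = 0.00625/0.049 = 1.2745e-01 M. Kb = Kw/Ka = 4.95e-11; [OH⁻] = √(Kb × [A⁻]) = 2.5119e-06; pOH = 5.60; pH = 14 - pOH = 8.40.

V = 24.0 mL, pH = 8.40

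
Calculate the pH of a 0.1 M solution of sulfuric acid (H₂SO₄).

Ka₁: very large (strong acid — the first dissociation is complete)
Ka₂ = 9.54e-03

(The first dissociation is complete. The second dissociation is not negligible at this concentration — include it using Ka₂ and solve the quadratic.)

First dissociation is complete: [H⁺]₀ = [HSO₄⁻]₀ = C = 0.1 M. Second dissociation HSO₄⁻ ⇌ H⁺ + SO₄²⁻: let x = [SO₄²⁻]. Ka₂ = (C + x)·x / (C − x) = 9.54e-03 → x² + (C + Ka₂)·x − Ka₂·C = 0 → x² + 0.10954·x − 9.540e-04 = 0. x = (−0.10954 + √(0.10954² + 4 × 9.540e-04)) / 2 = 8.1089e-03 M. [H⁺] = C + x = 0.1 + 8.1089e-03 = 1.0811e-01 M. pH = -log(1.0811e-01) = 0.97.

pH = 0.97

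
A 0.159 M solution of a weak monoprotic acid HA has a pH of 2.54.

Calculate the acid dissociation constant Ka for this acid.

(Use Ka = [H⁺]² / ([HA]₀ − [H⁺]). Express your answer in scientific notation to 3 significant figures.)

[H⁺] = 10^(−pH) = 10^(−2.54) = 2.884e-03 M. For HA ⇌ H⁺ + A⁻, Ka = [H⁺][A⁻]/[HA] = [H⁺]² / ([HA]₀ − [H⁺]) = (2.884e-03)² / (0.159 − 2.884e-03) = 5.33e-05.

K_a = 5.33e-05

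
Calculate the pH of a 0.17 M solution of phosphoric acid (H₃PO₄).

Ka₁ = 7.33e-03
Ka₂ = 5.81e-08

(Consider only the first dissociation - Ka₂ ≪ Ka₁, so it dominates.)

First dissociation dominates. From Ka₁ = [H⁺][HA⁻]/[H₂A], x² + Ka₁·x − Ka₁·C = 0 with C = 0.17 M and Ka₁ = 7.33e-03. Solving: [H⁺] = (−Ka₁ + √(Ka₁² + 4·Ka₁·C)) / 2 = 3.1825e-02 M. pH = -log(3.1825e-02) = 1.50.

pH = 1.50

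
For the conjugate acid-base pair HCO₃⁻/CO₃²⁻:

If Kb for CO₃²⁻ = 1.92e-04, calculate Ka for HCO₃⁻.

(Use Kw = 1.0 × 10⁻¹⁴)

For a conjugate pair Ka × Kb = Kw, so Ka = Kw/Kb = 1.0 × 10⁻¹⁴ / 1.92e-04 = 5.21e-11.

K_a = 5.21e-11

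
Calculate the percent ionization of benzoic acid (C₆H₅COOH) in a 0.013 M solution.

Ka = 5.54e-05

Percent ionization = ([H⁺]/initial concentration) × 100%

Using Ka equilibrium: x² + Ka×x - Ka×C = 0. Solving: [H⁺] = 8.2140e-04. Percent = (8.2140e-04/0.013) × 100

Percent ionization = 6.32%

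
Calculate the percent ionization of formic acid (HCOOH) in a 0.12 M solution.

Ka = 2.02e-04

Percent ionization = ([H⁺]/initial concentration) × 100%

Using Ka equilibrium: x² + Ka×x - Ka×C = 0. Solving: [H⁺] = 4.8234e-03. Percent = (4.8234e-03/0.12) × 100

Percent ionization = 4.02%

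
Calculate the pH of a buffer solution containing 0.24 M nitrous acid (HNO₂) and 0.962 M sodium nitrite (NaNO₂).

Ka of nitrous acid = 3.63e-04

pKa = -log(3.63e-04) = 3.44. pH = pKa + log([A⁻]/[HA]) = 3.44 + log(0.962/0.24)

pH = 4.04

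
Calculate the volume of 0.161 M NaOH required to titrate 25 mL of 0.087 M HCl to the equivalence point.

At equivalence: moles acid = moles base. moles HCl = 0.087 × 25/1000 = 0.002175 mol. V_base = moles / 0.161 × 1000 = 13.5 mL.

V_{base} = 13.5 mL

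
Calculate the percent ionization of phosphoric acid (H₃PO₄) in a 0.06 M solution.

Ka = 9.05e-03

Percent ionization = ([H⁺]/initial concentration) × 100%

Using Ka equilibrium: x² + Ka×x - Ka×C = 0. Solving: [H⁺] = 1.9213e-02. Percent = (1.9213e-02/0.06) × 100

Percent ionization = 32%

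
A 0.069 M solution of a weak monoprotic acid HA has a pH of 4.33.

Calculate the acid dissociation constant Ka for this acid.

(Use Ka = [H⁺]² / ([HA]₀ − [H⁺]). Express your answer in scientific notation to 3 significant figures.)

[H⁺] = 10^(−pH) = 10^(−4.33) = 4.677e-05 M. For HA ⇌ H⁺ + A⁻, Ka = [H⁺][A⁻]/[HA] = [H⁺]² / ([HA]₀ − [H⁺]) = (4.677e-05)² / (0.069 − 4.677e-05) = 3.17e-08.

K_a = 3.17e-08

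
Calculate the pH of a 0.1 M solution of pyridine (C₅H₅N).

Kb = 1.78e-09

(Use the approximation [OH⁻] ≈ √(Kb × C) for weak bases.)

[OH⁻] = √(Kb × C) = √(1.78e-09 × 0.1) = 1.3342e-05. pOH = 4.87, pH = 14 - pOH

pH = 9.13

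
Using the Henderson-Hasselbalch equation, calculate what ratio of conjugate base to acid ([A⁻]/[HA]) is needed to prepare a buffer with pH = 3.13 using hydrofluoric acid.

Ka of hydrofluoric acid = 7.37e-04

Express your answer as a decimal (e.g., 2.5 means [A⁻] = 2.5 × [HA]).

pKa = -log(7.37e-04) = 3.1325. pH = pKa + log([A⁻]/[HA]), so log([A⁻]/[HA]) = pH − pKa = 3.13 − 3.1325 = -0.0025. [A⁻]/[HA] = 10^(-0.0025) = 0.994

[A⁻]/[HA] = 0.994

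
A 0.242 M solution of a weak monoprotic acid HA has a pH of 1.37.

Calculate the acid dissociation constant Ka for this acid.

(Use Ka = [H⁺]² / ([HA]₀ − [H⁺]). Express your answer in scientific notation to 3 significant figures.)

[H⁺] = 10^(−pH) = 10^(−1.37) = 4.266e-02 M. For HA ⇌ H⁺ + A⁻, Ka = [H⁺][A⁻]/[HA] = [H⁺]² / ([HA]₀ − [H⁺]) = (4.266e-02)² / (0.242 − 4.266e-02) = 9.13e-03.

K_a = 9.13e-03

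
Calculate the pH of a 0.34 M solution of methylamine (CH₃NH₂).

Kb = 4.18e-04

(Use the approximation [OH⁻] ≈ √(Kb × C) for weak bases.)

[OH⁻] = √(Kb × C) = √(4.18e-04 × 0.34) = 1.1921e-02. pOH = 1.92, pH = 14 - pOH

pH = 12.08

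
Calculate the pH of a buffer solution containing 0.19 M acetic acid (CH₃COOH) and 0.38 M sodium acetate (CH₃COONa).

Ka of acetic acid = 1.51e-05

pKa = -log(1.51e-05) = 4.82. pH = pKa + log([A⁻]/[HA]) = 4.82 + log(0.38/0.19)

pH = 5.12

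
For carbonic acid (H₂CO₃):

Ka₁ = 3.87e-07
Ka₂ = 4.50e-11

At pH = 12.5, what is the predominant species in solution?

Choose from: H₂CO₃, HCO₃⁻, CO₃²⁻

pKa₁ = 6.41, pKa₂ = 10.35. For a polyprotic acid the predominant species crosses at each pKa: below pKa_n the protonated form dominates, above it the deprotonated form does. At pH = 12.5, the predominant species is CO₃²⁻.

CO₃²⁻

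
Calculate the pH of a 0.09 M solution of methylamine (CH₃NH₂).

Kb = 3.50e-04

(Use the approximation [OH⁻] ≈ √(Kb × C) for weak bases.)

[OH⁻] = √(Kb × C) = √(3.50e-04 × 0.09) = 5.6125e-03. pOH = 2.25, pH = 14 - pOH

pH = 11.75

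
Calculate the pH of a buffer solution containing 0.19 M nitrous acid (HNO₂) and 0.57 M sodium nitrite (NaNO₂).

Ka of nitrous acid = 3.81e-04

pKa = -log(3.81e-04) = 3.42. pH = pKa + log([A⁻]/[HA]) = 3.42 + log(0.57/0.19)

pH = 3.90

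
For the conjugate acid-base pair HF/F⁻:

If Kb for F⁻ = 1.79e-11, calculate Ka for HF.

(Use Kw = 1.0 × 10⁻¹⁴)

For a conjugate pair Ka × Kb = Kw, so Ka = Kw/Kb = 1.0 × 10⁻¹⁴ / 1.79e-11 = 5.59e-04.

K_a = 5.59e-04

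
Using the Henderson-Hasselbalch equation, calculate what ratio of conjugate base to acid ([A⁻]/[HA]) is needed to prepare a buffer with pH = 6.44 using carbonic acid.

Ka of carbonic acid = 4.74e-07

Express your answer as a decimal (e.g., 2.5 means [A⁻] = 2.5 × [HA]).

pKa = -log(4.74e-07) = 6.3242. pH = pKa + log([A⁻]/[HA]), so log([A⁻]/[HA]) = pH − pKa = 6.44 − 6.3242 = 0.1158. [A⁻]/[HA] = 10^(0.1158) = 1.31

[A⁻]/[HA] = 1.31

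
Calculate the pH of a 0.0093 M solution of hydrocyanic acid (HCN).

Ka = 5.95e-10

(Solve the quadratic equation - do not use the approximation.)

x² + Ka×x - Ka×C = 0. Using quadratic formula: [H⁺] = 2.3520e-06

pH = 5.63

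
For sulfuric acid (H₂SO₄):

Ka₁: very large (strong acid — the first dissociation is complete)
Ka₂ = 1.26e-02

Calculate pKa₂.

pKa₂ = -log(Ka₂) = -log(1.26e-02) = 1.90.

pK_{a2} = 1.90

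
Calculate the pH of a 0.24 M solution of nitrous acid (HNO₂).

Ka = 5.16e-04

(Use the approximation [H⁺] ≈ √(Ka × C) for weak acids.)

[H⁺] = √(Ka × C) = √(5.16e-04 × 0.24) = 1.1128e-02. pH = -log(1.1128e-02)

pH = 1.95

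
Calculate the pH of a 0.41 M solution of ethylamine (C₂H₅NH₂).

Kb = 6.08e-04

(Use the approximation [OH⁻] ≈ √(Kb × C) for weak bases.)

[OH⁻] = √(Kb × C) = √(6.08e-04 × 0.41) = 1.5789e-02. pOH = 1.80, pH = 14 - pOH

pH = 12.20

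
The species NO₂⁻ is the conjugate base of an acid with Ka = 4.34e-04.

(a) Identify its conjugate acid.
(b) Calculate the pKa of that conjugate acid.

(a) The conjugate acid is formed by adding one H⁺ to NO₂⁻, giving HNO₂. (b) pKa = -log(Ka) = -log(4.34e-04) = 3.36.

Conjugate acid: HNO₂; pK_a = 3.36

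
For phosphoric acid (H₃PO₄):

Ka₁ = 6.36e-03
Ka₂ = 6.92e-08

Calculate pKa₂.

pKa₂ = -log(Ka₂) = -log(6.92e-08) = 7.16.

pK_{a2} = 7.16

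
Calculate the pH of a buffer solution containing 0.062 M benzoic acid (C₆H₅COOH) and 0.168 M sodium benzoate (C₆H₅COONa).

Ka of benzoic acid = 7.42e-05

pKa = -log(7.42e-05) = 4.13. pH = pKa + log([A⁻]/[HA]) = 4.13 + log(0.168/0.062)

pH = 4.56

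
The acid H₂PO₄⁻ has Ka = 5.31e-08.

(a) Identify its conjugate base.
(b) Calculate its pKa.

(a) The conjugate base is formed by removing one H⁺ from H₂PO₄⁻, giving HPO₄²⁻. (b) pKa = -log(Ka) = -log(5.31e-08) = 7.27.

Conjugate base: HPO₄²⁻; pK_a = 7.27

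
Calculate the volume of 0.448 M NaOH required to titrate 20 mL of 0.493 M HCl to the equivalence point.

At equivalence: moles acid = moles base. moles HCl = 0.493 × 20/1000 = 0.00986 mol. V_base = moles / 0.448 × 1000 = 22.0 mL.

V_{base} = 22.0 mL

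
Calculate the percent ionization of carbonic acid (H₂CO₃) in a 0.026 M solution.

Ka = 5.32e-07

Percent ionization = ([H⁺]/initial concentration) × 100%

Using Ka equilibrium: x² + Ka×x - Ka×C = 0. Solving: [H⁺] = 1.1734e-04. Percent = (1.1734e-04/0.026) × 100

Percent ionization = 0.451%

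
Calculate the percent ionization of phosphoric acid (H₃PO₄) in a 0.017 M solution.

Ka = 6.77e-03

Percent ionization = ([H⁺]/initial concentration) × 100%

Using Ka equilibrium: x² + Ka×x - Ka×C = 0. Solving: [H⁺] = 7.8644e-03. Percent = (7.8644e-03/0.017) × 100

Percent ionization = 46.3%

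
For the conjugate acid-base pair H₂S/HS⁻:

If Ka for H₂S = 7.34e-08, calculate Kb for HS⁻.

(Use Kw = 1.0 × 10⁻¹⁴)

For a conjugate pair Ka × Kb = Kw, so Kb = Kw/Ka = 1.0 × 10⁻¹⁴ / 7.34e-08 = 1.36e-07.

K_b = 1.36e-07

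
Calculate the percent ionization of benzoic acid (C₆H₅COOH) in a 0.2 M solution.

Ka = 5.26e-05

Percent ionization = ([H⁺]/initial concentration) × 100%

Using Ka equilibrium: x² + Ka×x - Ka×C = 0. Solving: [H⁺] = 3.2173e-03. Percent = (3.2173e-03/0.2) × 100

Percent ionization = 1.61%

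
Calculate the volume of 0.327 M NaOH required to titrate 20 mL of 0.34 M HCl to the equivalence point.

At equivalence: moles acid = moles base. moles HCl = 0.34 × 20/1000 = 0.0068 mol. V_base = moles / 0.327 × 1000 = 20.8 mL.

V_{base} = 20.8 mL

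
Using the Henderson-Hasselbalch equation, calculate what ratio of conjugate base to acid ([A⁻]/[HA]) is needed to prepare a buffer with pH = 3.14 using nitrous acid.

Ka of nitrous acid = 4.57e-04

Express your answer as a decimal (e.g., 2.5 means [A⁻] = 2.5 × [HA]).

pKa = -log(4.57e-04) = 3.3401. pH = pKa + log([A⁻]/[HA]), so log([A⁻]/[HA]) = pH − pKa = 3.14 − 3.3401 = -0.2001. [A⁻]/[HA] = 10^(-0.2001) = 0.631

[A⁻]/[HA] = 0.631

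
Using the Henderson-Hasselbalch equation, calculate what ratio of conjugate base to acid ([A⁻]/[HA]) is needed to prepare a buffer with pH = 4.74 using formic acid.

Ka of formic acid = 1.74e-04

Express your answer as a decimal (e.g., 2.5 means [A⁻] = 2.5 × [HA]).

pKa = -log(1.74e-04) = 3.7595. pH = pKa + log([A⁻]/[HA]), so log([A⁻]/[HA]) = pH − pKa = 4.74 − 3.7595 = 0.9805. [A⁻]/[HA] = 10^(0.9805) = 9.56

[A⁻]/[HA] = 9.56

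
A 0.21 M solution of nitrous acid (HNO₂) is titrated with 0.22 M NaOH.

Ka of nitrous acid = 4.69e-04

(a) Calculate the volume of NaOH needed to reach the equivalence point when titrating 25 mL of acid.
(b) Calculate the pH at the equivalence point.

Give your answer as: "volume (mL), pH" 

moles acid = 0.21 × 25/1000 = 0.00525 mol; V_base = moles/0.22 × 1000 = 23.9 mL. At equivalence only the conjugate base is present: [A⁻] = 0.00525/0.049 = 1.0744e-01 M. Kb = Kw/Ka = 2.13e-11; [OH⁻] = √(Kb × [A⁻]) = 1.5136e-06; pOH = 5.82; pH = 14 - pOH = 8.18.

V = 23.9 mL, pH = 8.18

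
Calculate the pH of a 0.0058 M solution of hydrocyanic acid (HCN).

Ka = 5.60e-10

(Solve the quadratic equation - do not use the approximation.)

x² + Ka×x - Ka×C = 0. Using quadratic formula: [H⁺] = 1.8019e-06

pH = 5.74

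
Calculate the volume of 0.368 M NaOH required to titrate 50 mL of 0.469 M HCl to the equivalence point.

At equivalence: moles acid = moles base. moles HCl = 0.469 × 50/1000 = 0.02345 mol. V_base = moles / 0.368 × 1000 = 63.7 mL.

V_{base} = 63.7 mL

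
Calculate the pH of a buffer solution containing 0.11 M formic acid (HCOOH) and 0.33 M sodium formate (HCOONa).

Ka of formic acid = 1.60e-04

pKa = -log(1.60e-04) = 3.80. pH = pKa + log([A⁻]/[HA]) = 3.80 + log(0.33/0.11)

pH = 4.27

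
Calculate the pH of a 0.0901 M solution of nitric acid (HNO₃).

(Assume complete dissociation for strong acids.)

[H⁺] = 0.0901 M for strong acid. pH = -log[H⁺] = -log(0.0901)

pH = 1.05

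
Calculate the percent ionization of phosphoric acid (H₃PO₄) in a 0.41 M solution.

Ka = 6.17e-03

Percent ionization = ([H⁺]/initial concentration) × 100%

Using Ka equilibrium: x² + Ka×x - Ka×C = 0. Solving: [H⁺] = 4.7306e-02. Percent = (4.7306e-02/0.41) × 100

Percent ionization = 11.5%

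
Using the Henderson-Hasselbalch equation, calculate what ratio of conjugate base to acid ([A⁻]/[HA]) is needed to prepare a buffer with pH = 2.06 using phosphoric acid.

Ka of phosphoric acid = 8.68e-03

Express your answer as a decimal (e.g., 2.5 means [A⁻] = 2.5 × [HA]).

pKa = -log(8.68e-03) = 2.0615. pH = pKa + log([A⁻]/[HA]), so log([A⁻]/[HA]) = pH − pKa = 2.06 − 2.0615 = -0.0015. [A⁻]/[HA] = 10^(-0.0015) = 0.997

[A⁻]/[HA] = 0.997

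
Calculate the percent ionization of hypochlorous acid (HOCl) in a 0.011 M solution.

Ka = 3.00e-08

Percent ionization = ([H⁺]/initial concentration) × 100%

Using Ka equilibrium: x² + Ka×x - Ka×C = 0. Solving: [H⁺] = 1.8151e-05. Percent = (1.8151e-05/0.011) × 100

Percent ionization = 0.165%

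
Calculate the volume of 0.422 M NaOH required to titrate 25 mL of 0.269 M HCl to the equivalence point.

At equivalence: moles acid = moles base. moles HCl = 0.269 × 25/1000 = 0.006725 mol. V_base = moles / 0.422 × 1000 = 15.9 mL.

V_{base} = 15.9 mL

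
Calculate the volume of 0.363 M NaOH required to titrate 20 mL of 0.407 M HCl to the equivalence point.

At equivalence: moles acid = moles base. moles HCl = 0.407 × 20/1000 = 0.00814 mol. V_base = moles / 0.363 × 1000 = 22.4 mL.

V_{base} = 22.4 mL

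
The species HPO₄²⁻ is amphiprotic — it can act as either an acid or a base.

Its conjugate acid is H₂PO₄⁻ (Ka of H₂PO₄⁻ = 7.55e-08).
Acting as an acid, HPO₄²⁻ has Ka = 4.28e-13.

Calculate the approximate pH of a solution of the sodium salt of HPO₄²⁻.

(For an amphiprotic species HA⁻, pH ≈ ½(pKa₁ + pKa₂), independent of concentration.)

pKa₁ = -log(7.55e-08) = 7.12; pKa₂ = -log(4.28e-13) = 12.37. For an amphiprotic species, pH ≈ ½(pKa₁ + pKa₂) = ½(7.12 + 12.37) = 9.75.

pH = 9.75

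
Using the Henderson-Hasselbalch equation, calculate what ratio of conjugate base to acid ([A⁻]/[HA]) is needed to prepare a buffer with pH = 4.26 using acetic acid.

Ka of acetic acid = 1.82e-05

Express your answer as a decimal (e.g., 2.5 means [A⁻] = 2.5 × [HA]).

pKa = -log(1.82e-05) = 4.7399. pH = pKa + log([A⁻]/[HA]), so log([A⁻]/[HA]) = pH − pKa = 4.26 − 4.7399 = -0.4799. [A⁻]/[HA] = 10^(-0.4799) = 0.331

[A⁻]/[HA] = 0.331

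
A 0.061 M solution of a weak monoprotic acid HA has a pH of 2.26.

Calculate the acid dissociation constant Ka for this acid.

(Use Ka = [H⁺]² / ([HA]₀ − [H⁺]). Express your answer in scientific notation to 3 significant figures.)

[H⁺] = 10^(−pH) = 10^(−2.26) = 5.495e-03 M. For HA ⇌ H⁺ + A⁻, Ka = [H⁺][A⁻]/[HA] = [H⁺]² / ([HA]₀ − [H⁺]) = (5.495e-03)² / (0.061 − 5.495e-03) = 5.44e-04.

K_a = 5.44e-04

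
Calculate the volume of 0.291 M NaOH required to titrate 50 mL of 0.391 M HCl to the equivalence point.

At equivalence: moles acid = moles base. moles HCl = 0.391 × 50/1000 = 0.01955 mol. V_base = moles / 0.291 × 1000 = 67.2 mL.

V_{base} = 67.2 mL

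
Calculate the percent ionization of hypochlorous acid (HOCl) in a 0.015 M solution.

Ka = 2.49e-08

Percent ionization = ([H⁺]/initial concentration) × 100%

Using Ka equilibrium: x² + Ka×x - Ka×C = 0. Solving: [H⁺] = 1.9314e-05. Percent = (1.9314e-05/0.015) × 100

Percent ionization = 0.129%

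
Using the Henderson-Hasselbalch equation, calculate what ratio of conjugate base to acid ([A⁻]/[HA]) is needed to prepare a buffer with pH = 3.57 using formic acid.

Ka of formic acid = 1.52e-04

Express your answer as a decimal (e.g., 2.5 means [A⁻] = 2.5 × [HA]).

pKa = -log(1.52e-04) = 3.8182. pH = pKa + log([A⁻]/[HA]), so log([A⁻]/[HA]) = pH − pKa = 3.57 − 3.8182 = -0.2482. [A⁻]/[HA] = 10^(-0.2482) = 0.565

[A⁻]/[HA] = 0.565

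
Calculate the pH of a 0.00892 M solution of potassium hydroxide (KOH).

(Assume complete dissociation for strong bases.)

[OH⁻] = 0.00892 M for strong base. pOH = -log[OH⁻] = 2.05, pH = 14 - pOH

pH = 11.95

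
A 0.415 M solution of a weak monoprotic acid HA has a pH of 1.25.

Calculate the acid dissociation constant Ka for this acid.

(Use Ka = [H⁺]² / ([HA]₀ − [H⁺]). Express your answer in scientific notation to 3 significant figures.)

[H⁺] = 10^(−pH) = 10^(−1.25) = 5.623e-02 M. For HA ⇌ H⁺ + A⁻, Ka = [H⁺][A⁻]/[HA] = [H⁺]² / ([HA]₀ − [H⁺]) = (5.623e-02)² / (0.415 − 5.623e-02) = 8.81e-03.

K_a = 8.81e-03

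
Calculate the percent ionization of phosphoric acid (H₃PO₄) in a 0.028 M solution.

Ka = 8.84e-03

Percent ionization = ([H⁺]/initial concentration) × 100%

Using Ka equilibrium: x² + Ka×x - Ka×C = 0. Solving: [H⁺] = 1.1922e-02. Percent = (1.1922e-02/0.028) × 100

Percent ionization = 42.6%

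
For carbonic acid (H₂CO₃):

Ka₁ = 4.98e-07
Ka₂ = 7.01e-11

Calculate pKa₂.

pKa₂ = -log(Ka₂) = -log(7.01e-11) = 10.15.

pK_{a2} = 10.15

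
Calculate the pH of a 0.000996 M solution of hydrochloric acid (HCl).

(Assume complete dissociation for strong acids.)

[H⁺] = 0.000996 M for strong acid. pH = -log[H⁺] = -log(0.000996)

pH = 3.00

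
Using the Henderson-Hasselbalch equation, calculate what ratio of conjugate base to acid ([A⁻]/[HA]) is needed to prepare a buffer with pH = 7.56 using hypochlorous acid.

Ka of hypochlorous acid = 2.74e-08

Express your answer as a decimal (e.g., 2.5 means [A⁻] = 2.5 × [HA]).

pKa = -log(2.74e-08) = 7.5622. pH = pKa + log([A⁻]/[HA]), so log([A⁻]/[HA]) = pH − pKa = 7.56 − 7.5622 = -0.0022. [A⁻]/[HA] = 10^(-0.0022) = 0.995

[A⁻]/[HA] = 0.995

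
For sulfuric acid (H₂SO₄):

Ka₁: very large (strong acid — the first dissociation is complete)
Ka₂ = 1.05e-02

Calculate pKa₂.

pKa₂ = -log(Ka₂) = -log(1.05e-02) = 1.98.

pK_{a2} = 1.98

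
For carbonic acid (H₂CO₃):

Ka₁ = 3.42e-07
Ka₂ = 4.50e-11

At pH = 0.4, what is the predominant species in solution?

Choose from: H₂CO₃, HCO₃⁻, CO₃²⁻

pKa₁ = 6.47, pKa₂ = 10.35. For a polyprotic acid the predominant species crosses at each pKa: below pKa_n the protonated form dominates, above it the deprotonated form does. At pH = 0.4, the predominant species is H₂CO₃.

H₂CO₃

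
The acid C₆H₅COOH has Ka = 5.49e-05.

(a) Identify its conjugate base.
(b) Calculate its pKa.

(a) The conjugate base is formed by removing one H⁺ from C₆H₅COOH, giving C₆H₅COO⁻. (b) pKa = -log(Ka) = -log(5.49e-05) = 4.26.

Conjugate base: C₆H₅COO⁻; pK_a = 4.26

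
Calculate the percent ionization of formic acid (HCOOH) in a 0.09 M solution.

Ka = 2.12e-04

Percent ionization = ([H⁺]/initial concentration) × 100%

Using Ka equilibrium: x² + Ka×x - Ka×C = 0. Solving: [H⁺] = 4.2634e-03. Percent = (4.2634e-03/0.09) × 100

Percent ionization = 4.74%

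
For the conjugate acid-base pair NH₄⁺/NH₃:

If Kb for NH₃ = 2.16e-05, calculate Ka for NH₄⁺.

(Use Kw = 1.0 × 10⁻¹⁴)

For a conjugate pair Ka × Kb = Kw, so Ka = Kw/Kb = 1.0 × 10⁻¹⁴ / 2.16e-05 = 4.63e-10.

K_a = 4.63e-10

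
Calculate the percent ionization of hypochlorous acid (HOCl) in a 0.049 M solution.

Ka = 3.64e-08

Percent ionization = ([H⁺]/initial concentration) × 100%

Using Ka equilibrium: x² + Ka×x - Ka×C = 0. Solving: [H⁺] = 4.2214e-05. Percent = (4.2214e-05/0.049) × 100

Percent ionization = 0.0862%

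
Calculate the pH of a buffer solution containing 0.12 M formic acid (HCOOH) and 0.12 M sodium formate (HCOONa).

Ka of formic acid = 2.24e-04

pKa = -log(2.24e-04) = 3.65. pH = pKa + log([A⁻]/[HA]) = 3.65 + log(0.12/0.12)

pH = 3.65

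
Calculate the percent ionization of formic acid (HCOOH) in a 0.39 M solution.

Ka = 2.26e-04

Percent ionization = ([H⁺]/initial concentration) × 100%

Using Ka equilibrium: x² + Ka×x - Ka×C = 0. Solving: [H⁺] = 9.2760e-03. Percent = (9.2760e-03/0.39) × 100

Percent ionization = 2.38%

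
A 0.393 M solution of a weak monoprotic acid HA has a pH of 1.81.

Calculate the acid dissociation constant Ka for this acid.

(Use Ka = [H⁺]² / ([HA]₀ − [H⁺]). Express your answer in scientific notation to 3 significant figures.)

[H⁺] = 10^(−pH) = 10^(−1.81) = 1.549e-02 M. For HA ⇌ H⁺ + A⁻, Ka = [H⁺][A⁻]/[HA] = [H⁺]² / ([HA]₀ − [H⁺]) = (1.549e-02)² / (0.393 − 1.549e-02) = 6.35e-04.

K_a = 6.35e-04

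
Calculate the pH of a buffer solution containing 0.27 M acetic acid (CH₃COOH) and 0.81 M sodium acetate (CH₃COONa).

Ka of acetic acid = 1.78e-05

pKa = -log(1.78e-05) = 4.75. pH = pKa + log([A⁻]/[HA]) = 4.75 + log(0.81/0.27)

pH = 5.23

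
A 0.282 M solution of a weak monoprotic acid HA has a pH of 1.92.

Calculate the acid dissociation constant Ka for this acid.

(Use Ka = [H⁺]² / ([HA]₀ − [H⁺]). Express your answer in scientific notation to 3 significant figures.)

[H⁺] = 10^(−pH) = 10^(−1.92) = 1.202e-02 M. For HA ⇌ H⁺ + A⁻, Ka = [H⁺][A⁻]/[HA] = [H⁺]² / ([HA]₀ − [H⁺]) = (1.202e-02)² / (0.282 − 1.202e-02) = 5.35e-04.

K_a = 5.35e-04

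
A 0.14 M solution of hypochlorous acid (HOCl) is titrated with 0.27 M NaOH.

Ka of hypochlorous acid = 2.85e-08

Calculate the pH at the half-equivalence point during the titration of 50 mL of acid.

At half-equivalence [HA] = [A⁻], so Henderson-Hasselbalch gives pH = pKa = -log(2.85e-08) = 7.55.

pH = pKa = 7.55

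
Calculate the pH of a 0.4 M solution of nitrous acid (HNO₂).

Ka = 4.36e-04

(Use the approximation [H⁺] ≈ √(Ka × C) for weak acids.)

[H⁺] = √(Ka × C) = √(4.36e-04 × 0.4) = 1.3206e-02. pH = -log(1.3206e-02)

pH = 1.88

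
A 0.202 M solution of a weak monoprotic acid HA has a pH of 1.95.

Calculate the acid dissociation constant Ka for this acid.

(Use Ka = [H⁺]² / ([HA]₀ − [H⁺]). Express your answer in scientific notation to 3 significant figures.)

[H⁺] = 10^(−pH) = 10^(−1.95) = 1.122e-02 M. For HA ⇌ H⁺ + A⁻, Ka = [H⁺][A⁻]/[HA] = [H⁺]² / ([HA]₀ − [H⁺]) = (1.122e-02)² / (0.202 − 1.122e-02) = 6.60e-04.

K_a = 6.60e-04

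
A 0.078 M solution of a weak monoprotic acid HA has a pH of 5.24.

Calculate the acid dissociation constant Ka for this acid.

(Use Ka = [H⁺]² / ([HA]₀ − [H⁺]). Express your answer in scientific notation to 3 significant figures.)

[H⁺] = 10^(−pH) = 10^(−5.24) = 5.754e-06 M. For HA ⇌ H⁺ + A⁻, Ka = [H⁺][A⁻]/[HA] = [H⁺]² / ([HA]₀ − [H⁺]) = (5.754e-06)² / (0.078 − 5.754e-06) = 4.25e-10.

K_a = 4.25e-10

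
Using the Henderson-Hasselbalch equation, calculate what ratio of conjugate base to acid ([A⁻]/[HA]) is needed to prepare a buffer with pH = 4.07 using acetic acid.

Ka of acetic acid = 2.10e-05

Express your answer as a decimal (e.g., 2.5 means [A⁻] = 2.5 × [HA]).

pKa = -log(2.10e-05) = 4.6778. pH = pKa + log([A⁻]/[HA]), so log([A⁻]/[HA]) = pH − pKa = 4.07 − 4.6778 = -0.6078. [A⁻]/[HA] = 10^(-0.6078) = 0.247

[A⁻]/[HA] = 0.247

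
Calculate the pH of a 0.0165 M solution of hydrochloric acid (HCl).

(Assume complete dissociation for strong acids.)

[H⁺] = 0.0165 M for strong acid. pH = -log[H⁺] = -log(0.0165)

pH = 1.78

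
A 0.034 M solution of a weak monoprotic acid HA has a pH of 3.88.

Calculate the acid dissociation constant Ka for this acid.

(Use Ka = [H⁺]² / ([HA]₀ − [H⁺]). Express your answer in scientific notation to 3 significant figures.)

[H⁺] = 10^(−pH) = 10^(−3.88) = 1.318e-04 M. For HA ⇌ H⁺ + A⁻, Ka = [H⁺][A⁻]/[HA] = [H⁺]² / ([HA]₀ − [H⁺]) = (1.318e-04)² / (0.034 − 1.318e-04) = 5.13e-07.

K_a = 5.13e-07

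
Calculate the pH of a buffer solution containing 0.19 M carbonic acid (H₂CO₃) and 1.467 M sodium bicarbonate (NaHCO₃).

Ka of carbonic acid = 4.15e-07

pKa = -log(4.15e-07) = 6.38. pH = pKa + log([A⁻]/[HA]) = 6.38 + log(1.467/0.19)

pH = 7.27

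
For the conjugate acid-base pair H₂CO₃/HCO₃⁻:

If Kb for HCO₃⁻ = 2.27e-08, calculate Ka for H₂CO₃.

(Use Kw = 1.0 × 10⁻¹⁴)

For a conjugate pair Ka × Kb = Kw, so Ka = Kw/Kb = 1.0 × 10⁻¹⁴ / 2.27e-08 = 4.41e-07.

K_a = 4.41e-07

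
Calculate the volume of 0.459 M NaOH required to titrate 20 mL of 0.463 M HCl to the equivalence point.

At equivalence: moles acid = moles base. moles HCl = 0.463 × 20/1000 = 0.00926 mol. V_base = moles / 0.459 × 1000 = 20.2 mL.

V_{base} = 20.2 mL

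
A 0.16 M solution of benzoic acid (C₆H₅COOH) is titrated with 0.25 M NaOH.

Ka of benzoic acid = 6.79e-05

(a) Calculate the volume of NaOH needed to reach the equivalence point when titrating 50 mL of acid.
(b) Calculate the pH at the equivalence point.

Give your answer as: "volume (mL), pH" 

moles acid = 0.16 × 50/1000 = 0.008 mol; V_base = moles/0.25 × 1000 = 32.0 mL. At equivalence only the conjugate base is present: [A⁻] = 0.008/0.082 = 9.7561e-02 M. Kb = Kw/Ka = 1.47e-10; [OH⁻] = √(Kb × [A⁻]) = 3.7906e-06; pOH = 5.42; pH = 14 - pOH = 8.58.

V = 32.0 mL, pH = 8.58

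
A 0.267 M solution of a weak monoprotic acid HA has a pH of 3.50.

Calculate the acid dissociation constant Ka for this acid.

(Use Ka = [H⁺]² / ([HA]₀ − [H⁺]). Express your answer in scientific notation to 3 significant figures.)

[H⁺] = 10^(−pH) = 10^(−3.50) = 3.162e-04 M. For HA ⇌ H⁺ + A⁻, Ka = [H⁺][A⁻]/[HA] = [H⁺]² / ([HA]₀ − [H⁺]) = (3.162e-04)² / (0.267 − 3.162e-04) = 3.75e-07.

K_a = 3.75e-07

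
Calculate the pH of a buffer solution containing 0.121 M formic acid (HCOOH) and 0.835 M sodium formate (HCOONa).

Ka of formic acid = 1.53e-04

pKa = -log(1.53e-04) = 3.82. pH = pKa + log([A⁻]/[HA]) = 3.82 + log(0.835/0.121)

pH = 4.65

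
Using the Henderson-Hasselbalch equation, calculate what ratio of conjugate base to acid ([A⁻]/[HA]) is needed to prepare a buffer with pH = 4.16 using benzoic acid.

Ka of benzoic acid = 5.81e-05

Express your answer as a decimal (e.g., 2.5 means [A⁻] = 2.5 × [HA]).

pKa = -log(5.81e-05) = 4.2358. pH = pKa + log([A⁻]/[HA]), so log([A⁻]/[HA]) = pH − pKa = 4.16 − 4.2358 = -0.0758. [A⁻]/[HA] = 10^(-0.0758) = 0.840

[A⁻]/[HA] = 0.840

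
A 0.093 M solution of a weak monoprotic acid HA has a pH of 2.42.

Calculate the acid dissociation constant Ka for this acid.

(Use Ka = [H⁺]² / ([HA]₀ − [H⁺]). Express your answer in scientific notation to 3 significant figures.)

[H⁺] = 10^(−pH) = 10^(−2.42) = 3.802e-03 M. For HA ⇌ H⁺ + A⁻, Ka = [H⁺][A⁻]/[HA] = [H⁺]² / ([HA]₀ − [H⁺]) = (3.802e-03)² / (0.093 − 3.802e-03) = 1.62e-04.

K_a = 1.62e-04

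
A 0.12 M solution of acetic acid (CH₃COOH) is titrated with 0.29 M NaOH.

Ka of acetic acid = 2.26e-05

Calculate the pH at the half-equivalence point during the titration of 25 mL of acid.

At half-equivalence [HA] = [A⁻], so Henderson-Hasselbalch gives pH = pKa = -log(2.26e-05) = 4.65.

pH = pKa = 4.65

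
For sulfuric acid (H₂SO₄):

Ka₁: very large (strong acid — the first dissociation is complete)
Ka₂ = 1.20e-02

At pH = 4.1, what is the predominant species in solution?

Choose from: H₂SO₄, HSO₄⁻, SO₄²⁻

The first dissociation is complete, so H₂SO₄ itself is never the predominant species in water; pKa₂ = -log(1.20e-02) = 1.92. For a polyprotic acid the predominant species crosses at each pKa: below pKa_n the protonated form dominates, above it the deprotonated form does. At pH = 4.1, the predominant species is SO₄²⁻.

SO₄²⁻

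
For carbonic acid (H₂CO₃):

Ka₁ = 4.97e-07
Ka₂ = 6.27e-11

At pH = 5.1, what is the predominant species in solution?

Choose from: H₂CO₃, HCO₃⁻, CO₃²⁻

pKa₁ = 6.30, pKa₂ = 10.20. For a polyprotic acid the predominant species crosses at each pKa: below pKa_n the protonated form dominates, above it the deprotonated form does. At pH = 5.1, the predominant species is H₂CO₃.

H₂CO₃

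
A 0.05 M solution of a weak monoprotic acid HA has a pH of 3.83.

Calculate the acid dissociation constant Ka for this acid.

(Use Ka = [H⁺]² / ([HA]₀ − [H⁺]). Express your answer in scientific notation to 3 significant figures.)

[H⁺] = 10^(−pH) = 10^(−3.83) = 1.479e-04 M. For HA ⇌ H⁺ + A⁻, Ka = [H⁺][A⁻]/[HA] = [H⁺]² / ([HA]₀ − [H⁺]) = (1.479e-04)² / (0.05 − 1.479e-04) = 4.39e-07.

K_a = 4.39e-07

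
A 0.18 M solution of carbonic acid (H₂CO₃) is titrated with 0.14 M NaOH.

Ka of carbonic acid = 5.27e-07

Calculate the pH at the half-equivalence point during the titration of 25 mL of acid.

At half-equivalence [HA] = [A⁻], so Henderson-Hasselbalch gives pH = pKa = -log(5.27e-07) = 6.28.

pH = pKa = 6.28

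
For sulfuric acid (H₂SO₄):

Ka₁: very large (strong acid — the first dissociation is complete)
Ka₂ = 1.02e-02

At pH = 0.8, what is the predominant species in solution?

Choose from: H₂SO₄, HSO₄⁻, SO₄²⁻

The first dissociation is complete, so H₂SO₄ itself is never the predominant species in water; pKa₂ = -log(1.02e-02) = 1.99. For a polyprotic acid the predominant species crosses at each pKa: below pKa_n the protonated form dominates, above it the deprotonated form does. At pH = 0.8, the predominant species is HSO₄⁻.

HSO₄⁻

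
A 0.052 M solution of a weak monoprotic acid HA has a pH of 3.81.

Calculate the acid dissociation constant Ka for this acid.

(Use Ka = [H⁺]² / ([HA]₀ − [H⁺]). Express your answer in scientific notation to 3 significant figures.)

[H⁺] = 10^(−pH) = 10^(−3.81) = 1.549e-04 M. For HA ⇌ H⁺ + A⁻, Ka = [H⁺][A⁻]/[HA] = [H⁺]² / ([HA]₀ − [H⁺]) = (1.549e-04)² / (0.052 − 1.549e-04) = 4.63e-07.

K_a = 4.63e-07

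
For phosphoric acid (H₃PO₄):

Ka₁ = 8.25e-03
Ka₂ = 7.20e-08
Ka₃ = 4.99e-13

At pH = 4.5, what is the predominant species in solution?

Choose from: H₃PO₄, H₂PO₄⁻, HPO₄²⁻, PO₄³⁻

pKa₁ = 2.08, pKa₂ = 7.14, pKa₃ = 12.30. For a polyprotic acid the predominant species crosses at each pKa: below pKa_n the protonated form dominates, above it the deprotonated form does. At pH = 4.5, the predominant species is H₂PO₄⁻.

H₂PO₄⁻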